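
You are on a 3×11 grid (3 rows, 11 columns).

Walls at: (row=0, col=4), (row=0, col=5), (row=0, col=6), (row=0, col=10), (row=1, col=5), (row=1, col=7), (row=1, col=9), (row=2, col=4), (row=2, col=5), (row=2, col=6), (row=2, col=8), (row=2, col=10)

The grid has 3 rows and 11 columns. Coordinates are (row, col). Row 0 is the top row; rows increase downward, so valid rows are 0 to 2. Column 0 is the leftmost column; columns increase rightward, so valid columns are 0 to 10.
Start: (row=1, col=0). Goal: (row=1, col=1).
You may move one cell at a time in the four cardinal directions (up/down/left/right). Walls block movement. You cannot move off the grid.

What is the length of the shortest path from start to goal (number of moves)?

Answer: Shortest path length: 1

Derivation:
BFS from (row=1, col=0) until reaching (row=1, col=1):
  Distance 0: (row=1, col=0)
  Distance 1: (row=0, col=0), (row=1, col=1), (row=2, col=0)  <- goal reached here
One shortest path (1 moves): (row=1, col=0) -> (row=1, col=1)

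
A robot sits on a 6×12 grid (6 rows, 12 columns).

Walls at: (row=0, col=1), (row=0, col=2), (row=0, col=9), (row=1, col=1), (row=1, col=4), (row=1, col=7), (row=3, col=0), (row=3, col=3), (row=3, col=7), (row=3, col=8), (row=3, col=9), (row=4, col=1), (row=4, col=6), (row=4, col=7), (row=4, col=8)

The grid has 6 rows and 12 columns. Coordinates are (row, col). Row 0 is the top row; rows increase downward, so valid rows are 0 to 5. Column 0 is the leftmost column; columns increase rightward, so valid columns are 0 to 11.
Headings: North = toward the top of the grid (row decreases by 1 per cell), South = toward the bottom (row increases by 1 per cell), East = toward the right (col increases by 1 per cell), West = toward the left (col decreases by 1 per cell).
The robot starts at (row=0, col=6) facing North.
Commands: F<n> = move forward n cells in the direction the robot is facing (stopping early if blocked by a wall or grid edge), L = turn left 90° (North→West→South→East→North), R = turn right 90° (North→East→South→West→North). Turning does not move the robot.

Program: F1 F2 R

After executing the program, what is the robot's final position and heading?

Start: (row=0, col=6), facing North
  F1: move forward 0/1 (blocked), now at (row=0, col=6)
  F2: move forward 0/2 (blocked), now at (row=0, col=6)
  R: turn right, now facing East
Final: (row=0, col=6), facing East

Answer: Final position: (row=0, col=6), facing East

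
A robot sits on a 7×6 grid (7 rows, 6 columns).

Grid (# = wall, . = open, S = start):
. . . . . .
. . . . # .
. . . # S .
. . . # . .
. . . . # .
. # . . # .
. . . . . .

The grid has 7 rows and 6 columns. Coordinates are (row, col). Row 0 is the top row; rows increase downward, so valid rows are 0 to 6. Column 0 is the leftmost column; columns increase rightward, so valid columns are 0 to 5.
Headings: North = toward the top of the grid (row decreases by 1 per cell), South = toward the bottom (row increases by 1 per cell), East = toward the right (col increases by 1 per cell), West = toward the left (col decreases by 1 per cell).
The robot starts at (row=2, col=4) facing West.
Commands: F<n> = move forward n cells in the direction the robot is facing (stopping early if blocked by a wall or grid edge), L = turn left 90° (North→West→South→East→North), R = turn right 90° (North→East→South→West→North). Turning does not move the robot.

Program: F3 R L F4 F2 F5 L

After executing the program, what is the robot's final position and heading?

Start: (row=2, col=4), facing West
  F3: move forward 0/3 (blocked), now at (row=2, col=4)
  R: turn right, now facing North
  L: turn left, now facing West
  F4: move forward 0/4 (blocked), now at (row=2, col=4)
  F2: move forward 0/2 (blocked), now at (row=2, col=4)
  F5: move forward 0/5 (blocked), now at (row=2, col=4)
  L: turn left, now facing South
Final: (row=2, col=4), facing South

Answer: Final position: (row=2, col=4), facing South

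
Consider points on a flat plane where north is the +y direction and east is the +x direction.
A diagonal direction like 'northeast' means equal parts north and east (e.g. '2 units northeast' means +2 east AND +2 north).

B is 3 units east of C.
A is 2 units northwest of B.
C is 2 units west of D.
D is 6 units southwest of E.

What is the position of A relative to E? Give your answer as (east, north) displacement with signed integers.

Answer: A is at (east=-7, north=-4) relative to E.

Derivation:
Place E at the origin (east=0, north=0).
  D is 6 units southwest of E: delta (east=-6, north=-6); D at (east=-6, north=-6).
  C is 2 units west of D: delta (east=-2, north=+0); C at (east=-8, north=-6).
  B is 3 units east of C: delta (east=+3, north=+0); B at (east=-5, north=-6).
  A is 2 units northwest of B: delta (east=-2, north=+2); A at (east=-7, north=-4).
Therefore A relative to E: (east=-7, north=-4).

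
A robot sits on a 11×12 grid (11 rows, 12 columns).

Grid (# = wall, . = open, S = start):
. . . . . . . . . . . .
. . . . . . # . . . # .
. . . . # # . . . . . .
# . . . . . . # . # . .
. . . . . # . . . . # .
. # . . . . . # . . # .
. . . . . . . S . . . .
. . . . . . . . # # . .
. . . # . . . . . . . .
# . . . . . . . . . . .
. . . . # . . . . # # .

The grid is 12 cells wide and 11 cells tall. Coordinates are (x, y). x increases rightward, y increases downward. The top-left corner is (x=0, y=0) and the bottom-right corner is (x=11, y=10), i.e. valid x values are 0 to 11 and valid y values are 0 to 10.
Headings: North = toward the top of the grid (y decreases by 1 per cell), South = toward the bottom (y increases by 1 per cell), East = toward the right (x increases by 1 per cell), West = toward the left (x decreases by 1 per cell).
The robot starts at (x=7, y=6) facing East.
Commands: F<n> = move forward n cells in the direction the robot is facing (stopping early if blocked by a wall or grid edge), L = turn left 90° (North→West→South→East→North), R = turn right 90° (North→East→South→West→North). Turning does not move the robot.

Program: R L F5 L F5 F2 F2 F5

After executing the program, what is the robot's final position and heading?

Start: (x=7, y=6), facing East
  R: turn right, now facing South
  L: turn left, now facing East
  F5: move forward 4/5 (blocked), now at (x=11, y=6)
  L: turn left, now facing North
  F5: move forward 5, now at (x=11, y=1)
  F2: move forward 1/2 (blocked), now at (x=11, y=0)
  F2: move forward 0/2 (blocked), now at (x=11, y=0)
  F5: move forward 0/5 (blocked), now at (x=11, y=0)
Final: (x=11, y=0), facing North

Answer: Final position: (x=11, y=0), facing North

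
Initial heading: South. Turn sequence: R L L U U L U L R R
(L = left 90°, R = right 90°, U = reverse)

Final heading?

Start: South
  R (right (90° clockwise)) -> West
  L (left (90° counter-clockwise)) -> South
  L (left (90° counter-clockwise)) -> East
  U (U-turn (180°)) -> West
  U (U-turn (180°)) -> East
  L (left (90° counter-clockwise)) -> North
  U (U-turn (180°)) -> South
  L (left (90° counter-clockwise)) -> East
  R (right (90° clockwise)) -> South
  R (right (90° clockwise)) -> West
Final: West

Answer: Final heading: West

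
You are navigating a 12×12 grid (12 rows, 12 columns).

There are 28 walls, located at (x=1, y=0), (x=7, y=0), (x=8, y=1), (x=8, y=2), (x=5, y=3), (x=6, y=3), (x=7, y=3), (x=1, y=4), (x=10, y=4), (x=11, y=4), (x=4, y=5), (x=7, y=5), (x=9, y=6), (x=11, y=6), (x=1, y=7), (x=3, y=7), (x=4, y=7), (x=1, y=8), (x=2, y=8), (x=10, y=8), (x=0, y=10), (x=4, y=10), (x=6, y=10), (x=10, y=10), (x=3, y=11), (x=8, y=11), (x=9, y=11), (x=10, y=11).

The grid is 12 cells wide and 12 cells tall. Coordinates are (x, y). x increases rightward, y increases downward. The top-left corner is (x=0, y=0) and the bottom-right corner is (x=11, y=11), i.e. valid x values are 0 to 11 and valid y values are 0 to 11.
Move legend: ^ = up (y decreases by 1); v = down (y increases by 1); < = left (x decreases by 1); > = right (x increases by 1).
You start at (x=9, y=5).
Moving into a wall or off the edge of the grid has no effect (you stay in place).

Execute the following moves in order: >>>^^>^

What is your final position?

Start: (x=9, y=5)
  > (right): (x=9, y=5) -> (x=10, y=5)
  > (right): (x=10, y=5) -> (x=11, y=5)
  > (right): blocked, stay at (x=11, y=5)
  ^ (up): blocked, stay at (x=11, y=5)
  ^ (up): blocked, stay at (x=11, y=5)
  > (right): blocked, stay at (x=11, y=5)
  ^ (up): blocked, stay at (x=11, y=5)
Final: (x=11, y=5)

Answer: Final position: (x=11, y=5)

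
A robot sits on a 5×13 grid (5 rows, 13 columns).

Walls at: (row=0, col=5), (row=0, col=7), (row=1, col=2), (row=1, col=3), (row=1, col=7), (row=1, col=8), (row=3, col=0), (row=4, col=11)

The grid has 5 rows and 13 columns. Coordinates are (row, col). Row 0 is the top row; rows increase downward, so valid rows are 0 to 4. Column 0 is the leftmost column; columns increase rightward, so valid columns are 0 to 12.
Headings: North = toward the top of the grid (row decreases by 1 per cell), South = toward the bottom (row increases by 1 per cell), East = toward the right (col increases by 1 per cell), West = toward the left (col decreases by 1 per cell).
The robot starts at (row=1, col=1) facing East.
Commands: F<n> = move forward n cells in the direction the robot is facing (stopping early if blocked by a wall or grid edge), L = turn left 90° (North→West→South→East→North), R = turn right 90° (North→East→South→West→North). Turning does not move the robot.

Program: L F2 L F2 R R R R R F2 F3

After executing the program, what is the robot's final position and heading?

Start: (row=1, col=1), facing East
  L: turn left, now facing North
  F2: move forward 1/2 (blocked), now at (row=0, col=1)
  L: turn left, now facing West
  F2: move forward 1/2 (blocked), now at (row=0, col=0)
  R: turn right, now facing North
  R: turn right, now facing East
  R: turn right, now facing South
  R: turn right, now facing West
  R: turn right, now facing North
  F2: move forward 0/2 (blocked), now at (row=0, col=0)
  F3: move forward 0/3 (blocked), now at (row=0, col=0)
Final: (row=0, col=0), facing North

Answer: Final position: (row=0, col=0), facing North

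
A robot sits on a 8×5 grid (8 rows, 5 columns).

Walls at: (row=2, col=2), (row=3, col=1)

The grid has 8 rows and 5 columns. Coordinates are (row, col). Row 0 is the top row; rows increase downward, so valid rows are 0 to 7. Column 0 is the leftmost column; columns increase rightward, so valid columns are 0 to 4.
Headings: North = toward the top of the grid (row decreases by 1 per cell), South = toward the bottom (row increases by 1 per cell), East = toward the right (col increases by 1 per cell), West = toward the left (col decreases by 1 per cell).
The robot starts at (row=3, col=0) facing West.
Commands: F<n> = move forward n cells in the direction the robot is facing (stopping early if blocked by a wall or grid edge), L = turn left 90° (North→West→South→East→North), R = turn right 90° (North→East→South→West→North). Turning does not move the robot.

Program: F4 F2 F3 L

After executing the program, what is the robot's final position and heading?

Answer: Final position: (row=3, col=0), facing South

Derivation:
Start: (row=3, col=0), facing West
  F4: move forward 0/4 (blocked), now at (row=3, col=0)
  F2: move forward 0/2 (blocked), now at (row=3, col=0)
  F3: move forward 0/3 (blocked), now at (row=3, col=0)
  L: turn left, now facing South
Final: (row=3, col=0), facing South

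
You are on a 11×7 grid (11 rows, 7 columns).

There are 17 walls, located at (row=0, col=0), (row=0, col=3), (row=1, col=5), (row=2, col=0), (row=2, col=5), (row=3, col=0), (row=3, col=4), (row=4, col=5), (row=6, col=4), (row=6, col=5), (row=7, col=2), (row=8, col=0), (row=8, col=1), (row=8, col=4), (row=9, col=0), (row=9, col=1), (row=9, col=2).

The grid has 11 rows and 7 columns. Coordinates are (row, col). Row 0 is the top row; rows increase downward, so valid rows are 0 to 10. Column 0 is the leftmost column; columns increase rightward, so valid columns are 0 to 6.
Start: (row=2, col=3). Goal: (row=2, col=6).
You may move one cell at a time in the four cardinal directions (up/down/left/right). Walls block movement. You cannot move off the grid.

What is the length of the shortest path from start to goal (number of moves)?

Answer: Shortest path length: 7

Derivation:
BFS from (row=2, col=3) until reaching (row=2, col=6):
  Distance 0: (row=2, col=3)
  Distance 1: (row=1, col=3), (row=2, col=2), (row=2, col=4), (row=3, col=3)
  Distance 2: (row=1, col=2), (row=1, col=4), (row=2, col=1), (row=3, col=2), (row=4, col=3)
  Distance 3: (row=0, col=2), (row=0, col=4), (row=1, col=1), (row=3, col=1), (row=4, col=2), (row=4, col=4), (row=5, col=3)
  Distance 4: (row=0, col=1), (row=0, col=5), (row=1, col=0), (row=4, col=1), (row=5, col=2), (row=5, col=4), (row=6, col=3)
  Distance 5: (row=0, col=6), (row=4, col=0), (row=5, col=1), (row=5, col=5), (row=6, col=2), (row=7, col=3)
  Distance 6: (row=1, col=6), (row=5, col=0), (row=5, col=6), (row=6, col=1), (row=7, col=4), (row=8, col=3)
  Distance 7: (row=2, col=6), (row=4, col=6), (row=6, col=0), (row=6, col=6), (row=7, col=1), (row=7, col=5), (row=8, col=2), (row=9, col=3)  <- goal reached here
One shortest path (7 moves): (row=2, col=3) -> (row=2, col=4) -> (row=1, col=4) -> (row=0, col=4) -> (row=0, col=5) -> (row=0, col=6) -> (row=1, col=6) -> (row=2, col=6)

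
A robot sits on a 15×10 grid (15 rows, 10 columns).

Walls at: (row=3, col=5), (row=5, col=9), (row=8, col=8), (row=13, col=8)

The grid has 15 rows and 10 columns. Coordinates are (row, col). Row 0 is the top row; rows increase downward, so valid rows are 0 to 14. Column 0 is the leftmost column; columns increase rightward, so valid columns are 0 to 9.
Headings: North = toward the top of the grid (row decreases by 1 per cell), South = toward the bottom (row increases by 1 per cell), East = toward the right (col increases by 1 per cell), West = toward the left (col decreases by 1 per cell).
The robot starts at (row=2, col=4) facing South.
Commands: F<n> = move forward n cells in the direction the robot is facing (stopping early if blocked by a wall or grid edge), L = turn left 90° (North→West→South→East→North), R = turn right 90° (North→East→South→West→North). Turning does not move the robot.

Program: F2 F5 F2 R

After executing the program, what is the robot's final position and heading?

Start: (row=2, col=4), facing South
  F2: move forward 2, now at (row=4, col=4)
  F5: move forward 5, now at (row=9, col=4)
  F2: move forward 2, now at (row=11, col=4)
  R: turn right, now facing West
Final: (row=11, col=4), facing West

Answer: Final position: (row=11, col=4), facing West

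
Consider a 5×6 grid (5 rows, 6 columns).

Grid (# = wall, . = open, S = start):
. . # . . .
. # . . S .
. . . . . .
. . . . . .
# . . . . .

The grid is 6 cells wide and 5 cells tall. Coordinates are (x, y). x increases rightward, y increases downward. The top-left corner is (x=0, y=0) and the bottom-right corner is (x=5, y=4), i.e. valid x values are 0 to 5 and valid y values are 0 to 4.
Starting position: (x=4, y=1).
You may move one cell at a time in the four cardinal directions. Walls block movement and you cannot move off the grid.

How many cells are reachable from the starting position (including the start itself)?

BFS flood-fill from (x=4, y=1):
  Distance 0: (x=4, y=1)
  Distance 1: (x=4, y=0), (x=3, y=1), (x=5, y=1), (x=4, y=2)
  Distance 2: (x=3, y=0), (x=5, y=0), (x=2, y=1), (x=3, y=2), (x=5, y=2), (x=4, y=3)
  Distance 3: (x=2, y=2), (x=3, y=3), (x=5, y=3), (x=4, y=4)
  Distance 4: (x=1, y=2), (x=2, y=3), (x=3, y=4), (x=5, y=4)
  Distance 5: (x=0, y=2), (x=1, y=3), (x=2, y=4)
  Distance 6: (x=0, y=1), (x=0, y=3), (x=1, y=4)
  Distance 7: (x=0, y=0)
  Distance 8: (x=1, y=0)
Total reachable: 27 (grid has 27 open cells total)

Answer: Reachable cells: 27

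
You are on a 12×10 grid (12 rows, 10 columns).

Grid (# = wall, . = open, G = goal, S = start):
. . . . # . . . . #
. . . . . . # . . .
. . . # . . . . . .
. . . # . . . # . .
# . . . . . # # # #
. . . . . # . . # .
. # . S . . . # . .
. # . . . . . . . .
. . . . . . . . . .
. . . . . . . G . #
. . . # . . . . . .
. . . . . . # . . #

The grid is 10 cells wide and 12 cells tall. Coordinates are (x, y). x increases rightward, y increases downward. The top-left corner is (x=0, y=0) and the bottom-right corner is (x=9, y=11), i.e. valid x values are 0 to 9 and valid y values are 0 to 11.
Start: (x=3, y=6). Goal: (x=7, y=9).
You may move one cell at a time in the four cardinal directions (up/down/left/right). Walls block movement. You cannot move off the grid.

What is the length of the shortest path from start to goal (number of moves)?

BFS from (x=3, y=6) until reaching (x=7, y=9):
  Distance 0: (x=3, y=6)
  Distance 1: (x=3, y=5), (x=2, y=6), (x=4, y=6), (x=3, y=7)
  Distance 2: (x=3, y=4), (x=2, y=5), (x=4, y=5), (x=5, y=6), (x=2, y=7), (x=4, y=7), (x=3, y=8)
  Distance 3: (x=2, y=4), (x=4, y=4), (x=1, y=5), (x=6, y=6), (x=5, y=7), (x=2, y=8), (x=4, y=8), (x=3, y=9)
  Distance 4: (x=2, y=3), (x=4, y=3), (x=1, y=4), (x=5, y=4), (x=0, y=5), (x=6, y=5), (x=6, y=7), (x=1, y=8), (x=5, y=8), (x=2, y=9), (x=4, y=9)
  Distance 5: (x=2, y=2), (x=4, y=2), (x=1, y=3), (x=5, y=3), (x=7, y=5), (x=0, y=6), (x=7, y=7), (x=0, y=8), (x=6, y=8), (x=1, y=9), (x=5, y=9), (x=2, y=10), (x=4, y=10)
  Distance 6: (x=2, y=1), (x=4, y=1), (x=1, y=2), (x=5, y=2), (x=0, y=3), (x=6, y=3), (x=0, y=7), (x=8, y=7), (x=7, y=8), (x=0, y=9), (x=6, y=9), (x=1, y=10), (x=5, y=10), (x=2, y=11), (x=4, y=11)
  Distance 7: (x=2, y=0), (x=1, y=1), (x=3, y=1), (x=5, y=1), (x=0, y=2), (x=6, y=2), (x=8, y=6), (x=9, y=7), (x=8, y=8), (x=7, y=9), (x=0, y=10), (x=6, y=10), (x=1, y=11), (x=3, y=11), (x=5, y=11)  <- goal reached here
One shortest path (7 moves): (x=3, y=6) -> (x=4, y=6) -> (x=5, y=6) -> (x=6, y=6) -> (x=6, y=7) -> (x=7, y=7) -> (x=7, y=8) -> (x=7, y=9)

Answer: Shortest path length: 7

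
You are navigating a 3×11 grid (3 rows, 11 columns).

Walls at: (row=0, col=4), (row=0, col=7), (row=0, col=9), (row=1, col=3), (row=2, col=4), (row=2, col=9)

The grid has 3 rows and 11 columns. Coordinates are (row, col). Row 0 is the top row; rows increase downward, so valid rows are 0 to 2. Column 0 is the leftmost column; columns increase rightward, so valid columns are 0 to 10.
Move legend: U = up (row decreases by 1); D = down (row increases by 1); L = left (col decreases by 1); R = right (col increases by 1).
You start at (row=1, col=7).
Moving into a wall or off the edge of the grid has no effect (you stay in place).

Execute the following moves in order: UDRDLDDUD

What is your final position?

Answer: Final position: (row=2, col=7)

Derivation:
Start: (row=1, col=7)
  U (up): blocked, stay at (row=1, col=7)
  D (down): (row=1, col=7) -> (row=2, col=7)
  R (right): (row=2, col=7) -> (row=2, col=8)
  D (down): blocked, stay at (row=2, col=8)
  L (left): (row=2, col=8) -> (row=2, col=7)
  D (down): blocked, stay at (row=2, col=7)
  D (down): blocked, stay at (row=2, col=7)
  U (up): (row=2, col=7) -> (row=1, col=7)
  D (down): (row=1, col=7) -> (row=2, col=7)
Final: (row=2, col=7)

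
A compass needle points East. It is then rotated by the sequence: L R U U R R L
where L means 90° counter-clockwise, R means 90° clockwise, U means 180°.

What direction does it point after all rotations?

Answer: Final heading: South

Derivation:
Start: East
  L (left (90° counter-clockwise)) -> North
  R (right (90° clockwise)) -> East
  U (U-turn (180°)) -> West
  U (U-turn (180°)) -> East
  R (right (90° clockwise)) -> South
  R (right (90° clockwise)) -> West
  L (left (90° counter-clockwise)) -> South
Final: South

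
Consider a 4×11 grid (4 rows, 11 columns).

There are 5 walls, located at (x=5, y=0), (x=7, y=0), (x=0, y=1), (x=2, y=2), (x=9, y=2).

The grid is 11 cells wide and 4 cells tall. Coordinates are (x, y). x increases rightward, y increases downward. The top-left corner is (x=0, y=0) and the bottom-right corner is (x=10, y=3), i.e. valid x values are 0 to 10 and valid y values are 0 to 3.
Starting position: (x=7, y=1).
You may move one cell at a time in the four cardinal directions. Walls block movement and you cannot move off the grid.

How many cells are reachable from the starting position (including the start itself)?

Answer: Reachable cells: 39

Derivation:
BFS flood-fill from (x=7, y=1):
  Distance 0: (x=7, y=1)
  Distance 1: (x=6, y=1), (x=8, y=1), (x=7, y=2)
  Distance 2: (x=6, y=0), (x=8, y=0), (x=5, y=1), (x=9, y=1), (x=6, y=2), (x=8, y=2), (x=7, y=3)
  Distance 3: (x=9, y=0), (x=4, y=1), (x=10, y=1), (x=5, y=2), (x=6, y=3), (x=8, y=3)
  Distance 4: (x=4, y=0), (x=10, y=0), (x=3, y=1), (x=4, y=2), (x=10, y=2), (x=5, y=3), (x=9, y=3)
  Distance 5: (x=3, y=0), (x=2, y=1), (x=3, y=2), (x=4, y=3), (x=10, y=3)
  Distance 6: (x=2, y=0), (x=1, y=1), (x=3, y=3)
  Distance 7: (x=1, y=0), (x=1, y=2), (x=2, y=3)
  Distance 8: (x=0, y=0), (x=0, y=2), (x=1, y=3)
  Distance 9: (x=0, y=3)
Total reachable: 39 (grid has 39 open cells total)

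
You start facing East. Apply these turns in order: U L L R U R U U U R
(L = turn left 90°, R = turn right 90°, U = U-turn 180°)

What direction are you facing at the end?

Start: East
  U (U-turn (180°)) -> West
  L (left (90° counter-clockwise)) -> South
  L (left (90° counter-clockwise)) -> East
  R (right (90° clockwise)) -> South
  U (U-turn (180°)) -> North
  R (right (90° clockwise)) -> East
  U (U-turn (180°)) -> West
  U (U-turn (180°)) -> East
  U (U-turn (180°)) -> West
  R (right (90° clockwise)) -> North
Final: North

Answer: Final heading: North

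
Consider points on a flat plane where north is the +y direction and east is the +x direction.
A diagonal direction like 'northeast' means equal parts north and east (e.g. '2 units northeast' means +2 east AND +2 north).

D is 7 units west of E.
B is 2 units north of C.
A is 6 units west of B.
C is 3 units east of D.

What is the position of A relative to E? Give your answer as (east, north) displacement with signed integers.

Answer: A is at (east=-10, north=2) relative to E.

Derivation:
Place E at the origin (east=0, north=0).
  D is 7 units west of E: delta (east=-7, north=+0); D at (east=-7, north=0).
  C is 3 units east of D: delta (east=+3, north=+0); C at (east=-4, north=0).
  B is 2 units north of C: delta (east=+0, north=+2); B at (east=-4, north=2).
  A is 6 units west of B: delta (east=-6, north=+0); A at (east=-10, north=2).
Therefore A relative to E: (east=-10, north=2).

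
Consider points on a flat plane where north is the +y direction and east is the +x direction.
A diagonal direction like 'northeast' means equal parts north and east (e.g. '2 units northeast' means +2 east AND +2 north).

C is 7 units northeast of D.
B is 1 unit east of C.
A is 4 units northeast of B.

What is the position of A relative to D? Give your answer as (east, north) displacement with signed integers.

Answer: A is at (east=12, north=11) relative to D.

Derivation:
Place D at the origin (east=0, north=0).
  C is 7 units northeast of D: delta (east=+7, north=+7); C at (east=7, north=7).
  B is 1 unit east of C: delta (east=+1, north=+0); B at (east=8, north=7).
  A is 4 units northeast of B: delta (east=+4, north=+4); A at (east=12, north=11).
Therefore A relative to D: (east=12, north=11).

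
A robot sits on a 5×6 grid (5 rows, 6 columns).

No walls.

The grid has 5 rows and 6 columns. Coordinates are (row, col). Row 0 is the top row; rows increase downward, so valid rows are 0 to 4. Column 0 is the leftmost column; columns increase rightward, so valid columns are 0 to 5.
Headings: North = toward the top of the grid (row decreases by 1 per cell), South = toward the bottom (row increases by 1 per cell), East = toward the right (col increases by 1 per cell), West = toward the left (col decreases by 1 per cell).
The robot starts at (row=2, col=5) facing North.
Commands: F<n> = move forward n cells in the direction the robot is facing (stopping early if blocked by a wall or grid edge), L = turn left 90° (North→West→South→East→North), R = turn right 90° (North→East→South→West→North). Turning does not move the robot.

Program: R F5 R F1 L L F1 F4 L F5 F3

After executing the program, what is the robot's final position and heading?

Start: (row=2, col=5), facing North
  R: turn right, now facing East
  F5: move forward 0/5 (blocked), now at (row=2, col=5)
  R: turn right, now facing South
  F1: move forward 1, now at (row=3, col=5)
  L: turn left, now facing East
  L: turn left, now facing North
  F1: move forward 1, now at (row=2, col=5)
  F4: move forward 2/4 (blocked), now at (row=0, col=5)
  L: turn left, now facing West
  F5: move forward 5, now at (row=0, col=0)
  F3: move forward 0/3 (blocked), now at (row=0, col=0)
Final: (row=0, col=0), facing West

Answer: Final position: (row=0, col=0), facing West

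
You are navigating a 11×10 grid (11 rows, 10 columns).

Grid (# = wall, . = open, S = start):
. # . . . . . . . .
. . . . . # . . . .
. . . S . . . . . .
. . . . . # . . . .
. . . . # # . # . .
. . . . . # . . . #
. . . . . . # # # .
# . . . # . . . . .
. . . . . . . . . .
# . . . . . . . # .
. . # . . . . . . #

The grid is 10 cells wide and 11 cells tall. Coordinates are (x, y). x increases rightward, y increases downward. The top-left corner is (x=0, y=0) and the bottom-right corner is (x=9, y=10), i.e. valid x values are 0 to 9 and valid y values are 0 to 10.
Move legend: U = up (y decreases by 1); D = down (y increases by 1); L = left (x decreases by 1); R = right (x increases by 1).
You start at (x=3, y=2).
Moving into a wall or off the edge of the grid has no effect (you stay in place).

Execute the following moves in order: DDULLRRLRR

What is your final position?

Answer: Final position: (x=4, y=3)

Derivation:
Start: (x=3, y=2)
  D (down): (x=3, y=2) -> (x=3, y=3)
  D (down): (x=3, y=3) -> (x=3, y=4)
  U (up): (x=3, y=4) -> (x=3, y=3)
  L (left): (x=3, y=3) -> (x=2, y=3)
  L (left): (x=2, y=3) -> (x=1, y=3)
  R (right): (x=1, y=3) -> (x=2, y=3)
  R (right): (x=2, y=3) -> (x=3, y=3)
  L (left): (x=3, y=3) -> (x=2, y=3)
  R (right): (x=2, y=3) -> (x=3, y=3)
  R (right): (x=3, y=3) -> (x=4, y=3)
Final: (x=4, y=3)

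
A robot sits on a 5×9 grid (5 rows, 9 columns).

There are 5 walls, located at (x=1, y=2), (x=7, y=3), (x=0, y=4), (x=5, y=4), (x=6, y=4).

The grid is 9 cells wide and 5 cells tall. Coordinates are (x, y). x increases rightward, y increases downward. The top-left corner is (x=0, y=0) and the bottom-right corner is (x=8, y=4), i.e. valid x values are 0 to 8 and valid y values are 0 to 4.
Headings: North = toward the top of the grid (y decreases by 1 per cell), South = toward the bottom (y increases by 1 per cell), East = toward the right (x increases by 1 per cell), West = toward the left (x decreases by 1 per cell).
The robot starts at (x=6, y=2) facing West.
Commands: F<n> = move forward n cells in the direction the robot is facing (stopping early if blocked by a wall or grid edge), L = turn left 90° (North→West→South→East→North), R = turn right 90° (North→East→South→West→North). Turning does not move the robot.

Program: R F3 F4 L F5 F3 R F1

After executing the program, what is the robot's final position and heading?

Answer: Final position: (x=0, y=0), facing North

Derivation:
Start: (x=6, y=2), facing West
  R: turn right, now facing North
  F3: move forward 2/3 (blocked), now at (x=6, y=0)
  F4: move forward 0/4 (blocked), now at (x=6, y=0)
  L: turn left, now facing West
  F5: move forward 5, now at (x=1, y=0)
  F3: move forward 1/3 (blocked), now at (x=0, y=0)
  R: turn right, now facing North
  F1: move forward 0/1 (blocked), now at (x=0, y=0)
Final: (x=0, y=0), facing North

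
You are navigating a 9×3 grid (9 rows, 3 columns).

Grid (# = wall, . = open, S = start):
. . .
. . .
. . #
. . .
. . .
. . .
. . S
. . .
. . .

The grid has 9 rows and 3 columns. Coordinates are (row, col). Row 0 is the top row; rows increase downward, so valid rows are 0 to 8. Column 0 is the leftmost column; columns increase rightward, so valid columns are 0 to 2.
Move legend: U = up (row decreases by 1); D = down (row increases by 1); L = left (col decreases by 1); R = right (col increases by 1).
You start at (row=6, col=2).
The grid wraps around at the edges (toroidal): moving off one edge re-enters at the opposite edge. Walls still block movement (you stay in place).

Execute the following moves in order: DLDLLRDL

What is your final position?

Answer: Final position: (row=0, col=2)

Derivation:
Start: (row=6, col=2)
  D (down): (row=6, col=2) -> (row=7, col=2)
  L (left): (row=7, col=2) -> (row=7, col=1)
  D (down): (row=7, col=1) -> (row=8, col=1)
  L (left): (row=8, col=1) -> (row=8, col=0)
  L (left): (row=8, col=0) -> (row=8, col=2)
  R (right): (row=8, col=2) -> (row=8, col=0)
  D (down): (row=8, col=0) -> (row=0, col=0)
  L (left): (row=0, col=0) -> (row=0, col=2)
Final: (row=0, col=2)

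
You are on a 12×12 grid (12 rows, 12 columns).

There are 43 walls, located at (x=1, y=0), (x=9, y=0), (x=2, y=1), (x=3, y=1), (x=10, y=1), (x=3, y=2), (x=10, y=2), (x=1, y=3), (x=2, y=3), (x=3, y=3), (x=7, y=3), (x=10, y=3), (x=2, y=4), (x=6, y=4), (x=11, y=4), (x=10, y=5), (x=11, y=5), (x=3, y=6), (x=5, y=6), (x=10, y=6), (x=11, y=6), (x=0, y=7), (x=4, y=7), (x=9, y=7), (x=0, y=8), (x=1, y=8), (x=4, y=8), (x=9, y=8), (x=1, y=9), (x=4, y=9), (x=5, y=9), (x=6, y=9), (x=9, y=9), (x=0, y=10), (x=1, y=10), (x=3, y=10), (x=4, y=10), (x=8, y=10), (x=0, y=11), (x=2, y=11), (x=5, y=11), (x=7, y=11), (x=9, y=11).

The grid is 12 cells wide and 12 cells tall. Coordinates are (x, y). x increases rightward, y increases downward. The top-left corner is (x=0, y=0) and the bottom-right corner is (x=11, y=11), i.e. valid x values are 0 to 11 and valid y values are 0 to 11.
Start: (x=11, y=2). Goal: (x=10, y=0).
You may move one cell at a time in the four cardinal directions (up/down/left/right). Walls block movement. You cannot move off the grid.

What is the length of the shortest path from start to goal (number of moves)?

BFS from (x=11, y=2) until reaching (x=10, y=0):
  Distance 0: (x=11, y=2)
  Distance 1: (x=11, y=1), (x=11, y=3)
  Distance 2: (x=11, y=0)
  Distance 3: (x=10, y=0)  <- goal reached here
One shortest path (3 moves): (x=11, y=2) -> (x=11, y=1) -> (x=11, y=0) -> (x=10, y=0)

Answer: Shortest path length: 3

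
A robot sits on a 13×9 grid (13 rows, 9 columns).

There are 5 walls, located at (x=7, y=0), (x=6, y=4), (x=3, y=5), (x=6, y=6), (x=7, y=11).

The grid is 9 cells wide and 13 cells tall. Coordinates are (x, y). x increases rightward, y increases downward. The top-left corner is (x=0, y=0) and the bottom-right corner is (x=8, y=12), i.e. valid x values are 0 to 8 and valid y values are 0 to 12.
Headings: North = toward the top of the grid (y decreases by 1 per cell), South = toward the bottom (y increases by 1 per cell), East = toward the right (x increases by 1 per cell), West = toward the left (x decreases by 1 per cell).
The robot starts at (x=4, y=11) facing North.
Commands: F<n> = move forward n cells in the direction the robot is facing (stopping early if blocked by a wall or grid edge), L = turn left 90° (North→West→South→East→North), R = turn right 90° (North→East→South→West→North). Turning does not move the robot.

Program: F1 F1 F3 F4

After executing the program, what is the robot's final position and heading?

Start: (x=4, y=11), facing North
  F1: move forward 1, now at (x=4, y=10)
  F1: move forward 1, now at (x=4, y=9)
  F3: move forward 3, now at (x=4, y=6)
  F4: move forward 4, now at (x=4, y=2)
Final: (x=4, y=2), facing North

Answer: Final position: (x=4, y=2), facing North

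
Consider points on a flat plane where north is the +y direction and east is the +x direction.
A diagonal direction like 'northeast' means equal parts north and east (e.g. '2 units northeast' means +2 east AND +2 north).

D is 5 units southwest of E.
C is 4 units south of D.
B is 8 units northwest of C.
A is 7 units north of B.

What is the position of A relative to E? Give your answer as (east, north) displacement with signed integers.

Answer: A is at (east=-13, north=6) relative to E.

Derivation:
Place E at the origin (east=0, north=0).
  D is 5 units southwest of E: delta (east=-5, north=-5); D at (east=-5, north=-5).
  C is 4 units south of D: delta (east=+0, north=-4); C at (east=-5, north=-9).
  B is 8 units northwest of C: delta (east=-8, north=+8); B at (east=-13, north=-1).
  A is 7 units north of B: delta (east=+0, north=+7); A at (east=-13, north=6).
Therefore A relative to E: (east=-13, north=6).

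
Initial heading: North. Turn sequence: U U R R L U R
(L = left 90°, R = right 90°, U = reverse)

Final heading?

Answer: Final heading: North

Derivation:
Start: North
  U (U-turn (180°)) -> South
  U (U-turn (180°)) -> North
  R (right (90° clockwise)) -> East
  R (right (90° clockwise)) -> South
  L (left (90° counter-clockwise)) -> East
  U (U-turn (180°)) -> West
  R (right (90° clockwise)) -> North
Final: North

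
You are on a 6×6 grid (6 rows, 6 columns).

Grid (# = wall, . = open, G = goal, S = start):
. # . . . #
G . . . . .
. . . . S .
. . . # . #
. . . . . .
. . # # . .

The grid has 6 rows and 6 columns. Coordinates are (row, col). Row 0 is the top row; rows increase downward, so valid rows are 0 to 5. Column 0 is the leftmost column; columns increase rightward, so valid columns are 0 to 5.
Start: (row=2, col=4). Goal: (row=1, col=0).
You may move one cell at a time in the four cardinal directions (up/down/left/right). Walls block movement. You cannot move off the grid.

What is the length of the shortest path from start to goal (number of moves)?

Answer: Shortest path length: 5

Derivation:
BFS from (row=2, col=4) until reaching (row=1, col=0):
  Distance 0: (row=2, col=4)
  Distance 1: (row=1, col=4), (row=2, col=3), (row=2, col=5), (row=3, col=4)
  Distance 2: (row=0, col=4), (row=1, col=3), (row=1, col=5), (row=2, col=2), (row=4, col=4)
  Distance 3: (row=0, col=3), (row=1, col=2), (row=2, col=1), (row=3, col=2), (row=4, col=3), (row=4, col=5), (row=5, col=4)
  Distance 4: (row=0, col=2), (row=1, col=1), (row=2, col=0), (row=3, col=1), (row=4, col=2), (row=5, col=5)
  Distance 5: (row=1, col=0), (row=3, col=0), (row=4, col=1)  <- goal reached here
One shortest path (5 moves): (row=2, col=4) -> (row=2, col=3) -> (row=2, col=2) -> (row=2, col=1) -> (row=2, col=0) -> (row=1, col=0)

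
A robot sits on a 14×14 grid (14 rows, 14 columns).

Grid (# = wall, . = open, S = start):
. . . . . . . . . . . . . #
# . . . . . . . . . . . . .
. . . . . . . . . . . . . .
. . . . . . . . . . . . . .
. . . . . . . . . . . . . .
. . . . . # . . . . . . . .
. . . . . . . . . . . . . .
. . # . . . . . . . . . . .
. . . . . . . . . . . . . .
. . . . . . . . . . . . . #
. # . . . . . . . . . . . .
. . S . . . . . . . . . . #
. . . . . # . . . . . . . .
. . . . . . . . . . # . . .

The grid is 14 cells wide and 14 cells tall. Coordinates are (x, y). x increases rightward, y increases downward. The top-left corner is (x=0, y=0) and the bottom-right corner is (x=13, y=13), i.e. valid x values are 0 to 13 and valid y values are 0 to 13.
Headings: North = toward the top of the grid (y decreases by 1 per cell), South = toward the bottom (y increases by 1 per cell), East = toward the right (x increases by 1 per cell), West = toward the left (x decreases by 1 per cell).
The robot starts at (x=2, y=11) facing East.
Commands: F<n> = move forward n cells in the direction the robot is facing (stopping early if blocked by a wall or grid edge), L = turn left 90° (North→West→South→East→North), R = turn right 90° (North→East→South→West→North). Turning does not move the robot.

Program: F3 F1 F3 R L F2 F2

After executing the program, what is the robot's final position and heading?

Start: (x=2, y=11), facing East
  F3: move forward 3, now at (x=5, y=11)
  F1: move forward 1, now at (x=6, y=11)
  F3: move forward 3, now at (x=9, y=11)
  R: turn right, now facing South
  L: turn left, now facing East
  F2: move forward 2, now at (x=11, y=11)
  F2: move forward 1/2 (blocked), now at (x=12, y=11)
Final: (x=12, y=11), facing East

Answer: Final position: (x=12, y=11), facing East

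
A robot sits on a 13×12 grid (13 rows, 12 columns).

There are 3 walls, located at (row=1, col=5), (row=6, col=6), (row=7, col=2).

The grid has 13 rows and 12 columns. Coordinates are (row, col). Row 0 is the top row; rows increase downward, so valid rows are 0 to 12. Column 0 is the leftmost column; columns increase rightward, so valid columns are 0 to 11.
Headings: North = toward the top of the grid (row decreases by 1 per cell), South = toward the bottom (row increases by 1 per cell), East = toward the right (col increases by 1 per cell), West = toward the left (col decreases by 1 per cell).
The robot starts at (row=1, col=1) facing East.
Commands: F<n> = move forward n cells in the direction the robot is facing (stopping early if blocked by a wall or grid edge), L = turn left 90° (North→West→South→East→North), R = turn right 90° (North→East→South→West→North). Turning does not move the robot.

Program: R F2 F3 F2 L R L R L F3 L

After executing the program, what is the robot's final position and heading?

Answer: Final position: (row=8, col=4), facing North

Derivation:
Start: (row=1, col=1), facing East
  R: turn right, now facing South
  F2: move forward 2, now at (row=3, col=1)
  F3: move forward 3, now at (row=6, col=1)
  F2: move forward 2, now at (row=8, col=1)
  L: turn left, now facing East
  R: turn right, now facing South
  L: turn left, now facing East
  R: turn right, now facing South
  L: turn left, now facing East
  F3: move forward 3, now at (row=8, col=4)
  L: turn left, now facing North
Final: (row=8, col=4), facing North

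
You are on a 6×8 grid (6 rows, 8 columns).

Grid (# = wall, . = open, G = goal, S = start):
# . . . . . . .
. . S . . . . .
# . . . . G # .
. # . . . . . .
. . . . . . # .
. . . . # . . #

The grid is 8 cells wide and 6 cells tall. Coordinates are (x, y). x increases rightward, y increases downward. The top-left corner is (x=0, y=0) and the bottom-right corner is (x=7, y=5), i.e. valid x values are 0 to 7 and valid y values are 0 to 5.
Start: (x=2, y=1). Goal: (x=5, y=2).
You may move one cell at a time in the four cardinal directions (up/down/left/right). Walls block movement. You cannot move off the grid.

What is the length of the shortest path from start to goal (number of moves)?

Answer: Shortest path length: 4

Derivation:
BFS from (x=2, y=1) until reaching (x=5, y=2):
  Distance 0: (x=2, y=1)
  Distance 1: (x=2, y=0), (x=1, y=1), (x=3, y=1), (x=2, y=2)
  Distance 2: (x=1, y=0), (x=3, y=0), (x=0, y=1), (x=4, y=1), (x=1, y=2), (x=3, y=2), (x=2, y=3)
  Distance 3: (x=4, y=0), (x=5, y=1), (x=4, y=2), (x=3, y=3), (x=2, y=4)
  Distance 4: (x=5, y=0), (x=6, y=1), (x=5, y=2), (x=4, y=3), (x=1, y=4), (x=3, y=4), (x=2, y=5)  <- goal reached here
One shortest path (4 moves): (x=2, y=1) -> (x=3, y=1) -> (x=4, y=1) -> (x=5, y=1) -> (x=5, y=2)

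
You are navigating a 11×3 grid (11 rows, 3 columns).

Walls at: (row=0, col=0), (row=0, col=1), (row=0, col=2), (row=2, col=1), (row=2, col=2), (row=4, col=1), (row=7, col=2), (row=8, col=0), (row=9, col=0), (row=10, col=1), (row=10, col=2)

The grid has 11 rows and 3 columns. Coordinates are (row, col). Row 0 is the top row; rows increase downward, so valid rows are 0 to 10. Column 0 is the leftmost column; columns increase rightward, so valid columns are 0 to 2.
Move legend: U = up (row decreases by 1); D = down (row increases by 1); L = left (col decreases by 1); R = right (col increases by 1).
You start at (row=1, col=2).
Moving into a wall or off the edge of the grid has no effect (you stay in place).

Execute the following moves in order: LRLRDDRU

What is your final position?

Answer: Final position: (row=1, col=2)

Derivation:
Start: (row=1, col=2)
  L (left): (row=1, col=2) -> (row=1, col=1)
  R (right): (row=1, col=1) -> (row=1, col=2)
  L (left): (row=1, col=2) -> (row=1, col=1)
  R (right): (row=1, col=1) -> (row=1, col=2)
  D (down): blocked, stay at (row=1, col=2)
  D (down): blocked, stay at (row=1, col=2)
  R (right): blocked, stay at (row=1, col=2)
  U (up): blocked, stay at (row=1, col=2)
Final: (row=1, col=2)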